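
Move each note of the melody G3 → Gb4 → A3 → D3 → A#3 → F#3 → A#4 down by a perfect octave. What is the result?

G3 gives G2
Gb4 gives Gb3
A3 gives A2
D3 gives D2
A#3 gives A#2
F#3 gives F#2
A#4 gives A#3

G2 Gb3 A2 D2 A#2 F#2 A#3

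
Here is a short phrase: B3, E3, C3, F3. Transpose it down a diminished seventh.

C##3 F##2 D#2 G#2

B3: a seventh down reaches C, and 9 semitones makes it C##3.
A diminished seventh down from E3 gives F##2.
A diminished seventh down from C3 gives D#2.
A diminished seventh down from F3 gives G#2.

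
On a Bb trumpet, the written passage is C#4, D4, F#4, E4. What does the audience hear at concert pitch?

The Bb trumpet sounds a major second below written, so transpose each written note down a major second.
C#4 → B3
D4 → C4
F#4 → E4
E4 → D4

B3 C4 E4 D4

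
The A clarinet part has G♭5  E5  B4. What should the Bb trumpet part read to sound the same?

F5 D#5 A#4

First find concert pitch: the A clarinet sounds a minor third below written, so G♭5 E5 B4 sounds Eb5 C#5 G#4.
Then write for Bb trumpet: it sounds a major second below written, so the part must be a major second above concert.
Eb5 → F5
C#5 → D#5
G#4 → A#4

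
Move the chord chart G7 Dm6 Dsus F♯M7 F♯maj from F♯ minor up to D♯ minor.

E7 Bm6 Bsus D#M7 D#maj

F♯ minor up to D♯ minor is a major sixth; each chord root moves by that interval while the quality stays the same.
G7: root G up a major sixth → E, giving E7.
Dm6: root D up a major sixth → B, giving Bm6.
Dsus: root D up a major sixth → B, giving Bsus.
F♯M7: root F♯ up a major sixth → D#, giving D#M7.
F♯maj: root F♯ up a major sixth → D#, giving D#maj.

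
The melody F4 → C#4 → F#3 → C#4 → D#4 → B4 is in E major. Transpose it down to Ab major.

E major to Ab major down is an augmented fifth, so every note moves down by that interval.
F4 becomes Bbb3
C#4 becomes F3
F#3 becomes Bb2
C#4 becomes F3
D#4 becomes G3
B4 becomes Eb4

Bbb3 F3 Bb2 F3 G3 Eb4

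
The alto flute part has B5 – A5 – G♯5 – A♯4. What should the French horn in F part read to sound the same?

First find concert pitch: the alto flute sounds a perfect fourth below written, so B5 A5 G♯5 A♯4 sounds F#5 E5 D#5 E#4.
Then write for French horn in F: it sounds a perfect fifth below written, so the part must be a perfect fifth above concert.
F#5 → C#6
E5 → B5
D#5 → A#5
E#4 → B#4

C#6 B5 A#5 B#4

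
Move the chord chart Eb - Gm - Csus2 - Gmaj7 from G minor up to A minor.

F Am Dsus2 Amaj7

G minor up to A minor is a major second; each chord root moves by that interval while the quality stays the same.
Eb: root Eb up a major second → F, giving F.
Gm: root G up a major second → A, giving Am.
Csus2: root C up a major second → D, giving Dsus2.
Gmaj7: root G up a major second → A, giving Amaj7.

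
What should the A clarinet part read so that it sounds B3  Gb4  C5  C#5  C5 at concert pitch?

D4 Bbb4 Eb5 E5 Eb5

The A clarinet sounds a minor third below written, so the written part must be a minor third above concert — transpose each note up.
B3 -> D4
Gb4 -> Bbb4
C5 -> Eb5
C#5 -> E5
C5 -> Eb5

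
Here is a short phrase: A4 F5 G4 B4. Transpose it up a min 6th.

A4 up a minor sixth is F5.
F5: a sixth up reaches D, and 8 semitones makes it Db6.
G4 up a minor sixth is Eb5.
B4: a sixth up reaches G, and 8 semitones makes it G5.

F5 Db6 Eb5 G5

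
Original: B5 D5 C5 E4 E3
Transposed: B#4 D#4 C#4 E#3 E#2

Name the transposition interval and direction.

down a diminished octave

Take the first pair: B5 → B#4. B to B spans 8 letter names, so the interval is some kind of octave.
B#4 to B5 is 11 semitones, which makes it a diminished octave; the second version is lower, so the direction is down.
Checking another pair — E3 → E#2 — gives the same interval.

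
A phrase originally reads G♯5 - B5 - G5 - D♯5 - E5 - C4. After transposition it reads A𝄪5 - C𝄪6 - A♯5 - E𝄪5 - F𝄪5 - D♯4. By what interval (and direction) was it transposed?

up an augmented second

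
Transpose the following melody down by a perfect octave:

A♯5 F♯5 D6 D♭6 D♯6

A#5 becomes A#4
F#5 becomes F#4
D6 becomes D5
Db6 becomes Db5
D#6 becomes D#5

A#4 F#4 D5 Db5 D#5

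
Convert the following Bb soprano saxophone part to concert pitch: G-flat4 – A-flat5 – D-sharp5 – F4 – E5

Fb4 Gb5 C#5 Eb4 D5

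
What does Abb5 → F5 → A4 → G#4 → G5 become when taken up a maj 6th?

Fb6 D6 F#5 E#5 E6

Abb5 to Fb6
F5 to D6
A4 to F#5
G#4 to E#5
G5 to E6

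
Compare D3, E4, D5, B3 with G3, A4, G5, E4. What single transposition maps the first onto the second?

up a perfect fourth

From D3 to G3 is 4 letter names — a fourth of some quality.
D3 to G3 is 5 semitones, which makes it a perfect fourth; the second version is higher, so the direction is up.
Checking another pair — B3 → E4 — gives the same interval.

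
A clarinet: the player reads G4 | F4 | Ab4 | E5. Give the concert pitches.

E4 D4 F4 C#5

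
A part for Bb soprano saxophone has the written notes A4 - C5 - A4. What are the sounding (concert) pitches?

G4 Bb4 G4

Written C4 on the Bb soprano saxophone sounds as Bb3, a major second lower; apply that shift to every note.
A4 to G4
C5 to Bb4
A4 to G4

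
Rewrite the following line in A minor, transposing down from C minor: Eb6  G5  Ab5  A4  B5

C6 E5 F5 F#4 G#5

From C down to A is a minor third; apply that to each pitch.
Eb6 gives C6
G5 gives E5
Ab5 gives F5
A4 gives F#4
B5 gives G#5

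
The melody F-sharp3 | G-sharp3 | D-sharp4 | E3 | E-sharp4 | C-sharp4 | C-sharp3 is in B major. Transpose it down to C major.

G2 A2 E3 F2 F#3 D3 D2

From B down to C is a major seventh; apply that to each pitch.
F#3 -> G2
G#3 -> A2
D#4 -> E3
E3 -> F2
E#4 -> F#3
C#4 -> D3
C#3 -> D2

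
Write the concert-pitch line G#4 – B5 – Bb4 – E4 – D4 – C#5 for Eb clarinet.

E#4 G#5 G4 C#4 B3 A#4

Written C4 sounds as Eb4 on the Eb clarinet, so concert pitches are written a minor third down.
G#4 → E#4
B5 → G#5
Bb4 → G4
E4 → C#4
D4 → B3
C#5 → A#4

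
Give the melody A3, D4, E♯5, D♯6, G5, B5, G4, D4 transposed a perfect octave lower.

A2 D3 E#4 D#5 G4 B4 G3 D3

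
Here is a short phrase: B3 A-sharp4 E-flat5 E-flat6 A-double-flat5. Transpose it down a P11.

F#2 E#3 Bb3 Bb4 Ebb4

B3 down a perfect eleventh is F#2.
A#4 down a perfect eleventh is E#3.
A perfect eleventh down from Eb5 gives Bb3.
Eb6: an eleventh down reaches B, and 17 semitones makes it Bb4.
A perfect eleventh down from Abb5 gives Ebb4.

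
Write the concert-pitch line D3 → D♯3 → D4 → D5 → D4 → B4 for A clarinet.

F3 F#3 F4 F5 F4 D5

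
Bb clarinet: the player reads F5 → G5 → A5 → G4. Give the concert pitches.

Eb5 F5 G5 F4

The Bb clarinet sounds a major second below written, so transpose each written note down a major second.
F5 to Eb5
G5 to F5
A5 to G5
G4 to F4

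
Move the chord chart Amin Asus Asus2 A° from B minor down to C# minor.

Bmin Bsus Bsus2 B°

B minor down to C# minor is a minor seventh; each chord root moves by that interval while the quality stays the same.
Amin: root A down a minor seventh → B, giving Bmin.
Asus: root A down a minor seventh → B, giving Bsus.
Asus2: root A down a minor seventh → B, giving Bsus2.
A°: root A down a minor seventh → B, giving B°.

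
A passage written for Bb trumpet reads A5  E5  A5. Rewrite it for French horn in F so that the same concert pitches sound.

First find concert pitch: the Bb trumpet sounds a major second below written, so A5 E5 A5 sounds G5 D5 G5.
Then write for French horn in F: it sounds a perfect fifth below written, so the part must be a perfect fifth above concert.
G5 → D6
D5 → A5
G5 → D6

D6 A5 D6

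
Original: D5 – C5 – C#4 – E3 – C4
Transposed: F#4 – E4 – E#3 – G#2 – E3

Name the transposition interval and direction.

Take the first pair: D5 → F#4. D to F spans 6 letter names, so the interval is some kind of sixth.
F#4 to D5 is 8 semitones, which makes it a minor sixth; the second version is lower, so the direction is down.
Checking another pair — C4 → E3 — gives the same interval.

down a minor sixth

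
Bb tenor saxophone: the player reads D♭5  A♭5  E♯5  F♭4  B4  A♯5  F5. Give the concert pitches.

Written C4 on the Bb tenor saxophone sounds as Bb2, a major ninth lower; apply that shift to every note.
Db5 -> Cb4
Ab5 -> Gb4
E#5 -> D#4
Fb4 -> Ebb3
B4 -> A3
A#5 -> G#4
F5 -> Eb4

Cb4 Gb4 D#4 Ebb3 A3 G#4 Eb4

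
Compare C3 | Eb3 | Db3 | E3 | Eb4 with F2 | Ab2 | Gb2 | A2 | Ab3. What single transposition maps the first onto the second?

down a perfect fifth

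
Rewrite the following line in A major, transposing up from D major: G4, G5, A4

D5 D6 E5

From D up to A is a perfect fifth; apply that to each pitch.
G4 → D5
G5 → D6
A4 → E5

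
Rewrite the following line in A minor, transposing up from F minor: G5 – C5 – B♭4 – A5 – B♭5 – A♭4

B5 E5 D5 C#6 D6 C5

From F up to A is a major third; apply that to each pitch.
G5 -> B5
C5 -> E5
Bb4 -> D5
A5 -> C#6
Bb5 -> D6
Ab4 -> C5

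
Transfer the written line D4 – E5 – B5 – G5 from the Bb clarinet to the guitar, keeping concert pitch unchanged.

C5 D6 A6 F6

First find concert pitch: the Bb clarinet sounds a major second below written, so D4 E5 B5 G5 sounds C4 D5 A5 F5.
Then write for guitar: it sounds a perfect octave below written, so the part must be a perfect octave above concert.
C4 → C5
D5 → D6
A5 → A6
F5 → F6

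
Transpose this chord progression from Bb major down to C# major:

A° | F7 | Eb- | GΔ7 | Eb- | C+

B#° G#7 F#- A#Δ7 F#- D#+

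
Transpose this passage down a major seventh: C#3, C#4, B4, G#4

C#3 -> D2
C#4 -> D3
B4 -> C4
G#4 -> A3

D2 D3 C4 A3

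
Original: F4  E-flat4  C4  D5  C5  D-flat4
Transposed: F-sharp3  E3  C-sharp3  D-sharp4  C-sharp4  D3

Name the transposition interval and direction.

Take the first pair: F4 → F#3. F to F spans 8 letter names, so the interval is some kind of octave.
F#3 to F4 is 11 semitones, which makes it a diminished octave; the second version is lower, so the direction is down.
Checking another pair — Db4 → D3 — gives the same interval.

down a diminished octave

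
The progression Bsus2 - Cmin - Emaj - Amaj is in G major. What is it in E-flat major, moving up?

Gsus2 Abmin Cmaj Fmaj

G major up to E-flat major is a minor sixth; each chord root moves by that interval while the quality stays the same.
Bsus2: root B up a minor sixth → G, giving Gsus2.
Cmin: root C up a minor sixth → Ab, giving Abmin.
Emaj: root E up a minor sixth → C, giving Cmaj.
Amaj: root A up a minor sixth → F, giving Fmaj.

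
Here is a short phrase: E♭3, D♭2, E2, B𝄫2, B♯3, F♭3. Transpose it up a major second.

F3 Eb2 F#2 Cb3 C##4 Gb3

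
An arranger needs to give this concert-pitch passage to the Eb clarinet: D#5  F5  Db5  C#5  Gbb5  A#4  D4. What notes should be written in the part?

B#4 D5 Bb4 A#4 Ebb5 F##4 B3

The Eb clarinet sounds a minor third above written, so the written part must be a minor third below concert — transpose each note down.
D#5 to B#4
F5 to D5
Db5 to Bb4
C#5 to A#4
Gbb5 to Ebb5
A#4 to F##4
D4 to B3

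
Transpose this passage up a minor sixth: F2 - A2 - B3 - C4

Db3 F3 G4 Ab4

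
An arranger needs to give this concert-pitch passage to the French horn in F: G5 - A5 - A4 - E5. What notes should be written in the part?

D6 E6 E5 B5

The French horn in F sounds a perfect fifth below written, so the written part must be a perfect fifth above concert — transpose each note up.
G5 → D6
A5 → E6
A4 → E5
E5 → B5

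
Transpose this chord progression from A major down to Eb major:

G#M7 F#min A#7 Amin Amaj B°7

DM7 Cmin E7 Ebmin Ebmaj F°7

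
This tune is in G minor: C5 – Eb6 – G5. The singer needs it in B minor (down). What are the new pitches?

From G down to B is a minor sixth; apply that to each pitch.
C5 → E4
Eb6 → G5
G5 → B4

E4 G5 B4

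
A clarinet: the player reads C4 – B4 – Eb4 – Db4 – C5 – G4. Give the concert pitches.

A3 G#4 C4 Bb3 A4 E4

The A clarinet sounds a minor third below written, so transpose each written note down a minor third.
C4 to A3
B4 to G#4
Eb4 to C4
Db4 to Bb3
C5 to A4
G4 to E4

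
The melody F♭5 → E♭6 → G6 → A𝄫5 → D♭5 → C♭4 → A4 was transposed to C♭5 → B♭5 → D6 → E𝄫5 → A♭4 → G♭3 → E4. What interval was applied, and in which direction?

From Fb5 to Cb5 is 4 letter names — a fourth of some quality.
Cb5 to Fb5 is 5 semitones, which makes it a perfect fourth; the second version is lower, so the direction is down.
Checking another pair — A4 → E4 — gives the same interval.

down a perfect fourth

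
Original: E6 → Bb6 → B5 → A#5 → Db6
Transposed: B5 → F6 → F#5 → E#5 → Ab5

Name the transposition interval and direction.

From E6 to B5 is 4 letter names — a fourth of some quality.
B5 to E6 is 5 semitones, which makes it a perfect fourth; the second version is lower, so the direction is down.
Checking another pair — Db6 → Ab5 — gives the same interval.

down a perfect fourth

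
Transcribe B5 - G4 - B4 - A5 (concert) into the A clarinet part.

Written C4 sounds as A3 on the A clarinet, so concert pitches are written a minor third up.
B5 → D6
G4 → Bb4
B4 → D5
A5 → C6

D6 Bb4 D5 C6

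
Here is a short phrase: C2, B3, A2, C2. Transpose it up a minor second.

C2 to Db2
B3 to C4
A2 to Bb2
C2 to Db2

Db2 C4 Bb2 Db2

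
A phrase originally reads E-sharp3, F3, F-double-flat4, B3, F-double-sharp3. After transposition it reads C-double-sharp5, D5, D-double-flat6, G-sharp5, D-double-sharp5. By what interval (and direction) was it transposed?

up a major thirteenth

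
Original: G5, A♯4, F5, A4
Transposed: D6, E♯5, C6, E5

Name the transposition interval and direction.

Take the first pair: G5 → D6. G to D spans 5 letter names, so the interval is some kind of fifth.
G5 to D6 is 7 semitones, which makes it a perfect fifth; the second version is higher, so the direction is up.
Checking another pair — A4 → E5 — gives the same interval.

up a perfect fifth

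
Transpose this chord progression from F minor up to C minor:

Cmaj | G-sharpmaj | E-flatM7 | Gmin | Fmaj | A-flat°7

F minor up to C minor is a perfect fifth; each chord root moves by that interval while the quality stays the same.
Cmaj: root C up a perfect fifth → G, giving Gmaj.
G-sharpmaj: root G-sharp up a perfect fifth → D#, giving D#maj.
E-flatM7: root E-flat up a perfect fifth → Bb, giving BbM7.
Gmin: root G up a perfect fifth → D, giving Dmin.
Fmaj: root F up a perfect fifth → C, giving Cmaj.
A-flat°7: root A-flat up a perfect fifth → Eb, giving Eb°7.

Gmaj D#maj BbM7 Dmin Cmaj Eb°7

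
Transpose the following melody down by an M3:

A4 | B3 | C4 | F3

F4 G3 Ab3 Db3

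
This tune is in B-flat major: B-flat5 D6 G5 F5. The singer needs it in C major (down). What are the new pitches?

From B-flat down to C is a minor seventh; apply that to each pitch.
Bb5 to C5
D6 to E5
G5 to A4
F5 to G4

C5 E5 A4 G4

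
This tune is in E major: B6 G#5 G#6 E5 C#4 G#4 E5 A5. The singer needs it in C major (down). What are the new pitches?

From E down to C is a major third; apply that to each pitch.
B6 becomes G6
G#5 becomes E5
G#6 becomes E6
E5 becomes C5
C#4 becomes A3
G#4 becomes E4
E5 becomes C5
A5 becomes F5

G6 E5 E6 C5 A3 E4 C5 F5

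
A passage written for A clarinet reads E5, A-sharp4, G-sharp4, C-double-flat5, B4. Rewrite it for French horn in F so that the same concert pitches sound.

G#5 C##5 B#4 Ebb5 D#5

First find concert pitch: the A clarinet sounds a minor third below written, so E5 A-sharp4 G-sharp4 C-double-flat5 B4 sounds C#5 F##4 E#4 Abb4 G#4.
Then write for French horn in F: it sounds a perfect fifth below written, so the part must be a perfect fifth above concert.
C#5 → G#5
F##4 → C##5
E#4 → B#4
Abb4 → Ebb5
G#4 → D#5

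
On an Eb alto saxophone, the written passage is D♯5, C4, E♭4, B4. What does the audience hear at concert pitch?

Written C4 on the Eb alto saxophone sounds as Eb3, a major sixth lower; apply that shift to every note.
D#5 becomes F#4
C4 becomes Eb3
Eb4 becomes Gb3
B4 becomes D4

F#4 Eb3 Gb3 D4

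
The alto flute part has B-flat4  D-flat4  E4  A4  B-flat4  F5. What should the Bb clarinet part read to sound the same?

G4 Bb3 C#4 F#4 G4 D5

First find concert pitch: the alto flute sounds a perfect fourth below written, so B-flat4 D-flat4 E4 A4 B-flat4 F5 sounds F4 Ab3 B3 E4 F4 C5.
Then write for Bb clarinet: it sounds a major second below written, so the part must be a major second above concert.
F4 → G4
Ab3 → Bb3
B3 → C#4
E4 → F#4
F4 → G4
C5 → D5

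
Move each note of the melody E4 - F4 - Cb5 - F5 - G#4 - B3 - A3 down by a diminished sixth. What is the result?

E4 gives G##3
F4 gives A#3
Cb5 gives E4
F5 gives A#4
G#4 gives B##3
B3 gives D##3
A3 gives C##3

G##3 A#3 E4 A#4 B##3 D##3 C##3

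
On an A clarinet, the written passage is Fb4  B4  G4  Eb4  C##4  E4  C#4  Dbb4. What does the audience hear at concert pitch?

The A clarinet sounds a minor third below written, so transpose each written note down a minor third.
Fb4 becomes Db4
B4 becomes G#4
G4 becomes E4
Eb4 becomes C4
C##4 becomes A##3
E4 becomes C#4
C#4 becomes A#3
Dbb4 becomes Bbb3

Db4 G#4 E4 C4 A##3 C#4 A#3 Bbb3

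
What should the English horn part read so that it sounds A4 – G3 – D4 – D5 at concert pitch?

E5 D4 A4 A5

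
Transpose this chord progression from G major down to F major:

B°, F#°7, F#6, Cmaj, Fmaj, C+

G major down to F major is a major second; each chord root moves by that interval while the quality stays the same.
B°: root B down a major second → A, giving A°.
F#°7: root F# down a major second → E, giving E°7.
F#6: root F# down a major second → E, giving E6.
Cmaj: root C down a major second → Bb, giving Bbmaj.
Fmaj: root F down a major second → Eb, giving Ebmaj.
C+: root C down a major second → Bb, giving Bb+.

A° E°7 E6 Bbmaj Ebmaj Bb+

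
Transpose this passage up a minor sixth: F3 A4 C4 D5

Db4 F5 Ab4 Bb5

F3 to Db4
A4 to F5
C4 to Ab4
D5 to Bb5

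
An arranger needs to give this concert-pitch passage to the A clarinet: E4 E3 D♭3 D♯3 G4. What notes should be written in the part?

G4 G3 Fb3 F#3 Bb4

Written C4 sounds as A3 on the A clarinet, so concert pitches are written a minor third up.
E4 becomes G4
E3 becomes G3
Db3 becomes Fb3
D#3 becomes F#3
G4 becomes Bb4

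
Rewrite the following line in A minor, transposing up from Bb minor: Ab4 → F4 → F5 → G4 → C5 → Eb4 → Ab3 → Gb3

From Bb up to A is a major seventh; apply that to each pitch.
Ab4 gives G5
F4 gives E5
F5 gives E6
G4 gives F#5
C5 gives B5
Eb4 gives D5
Ab3 gives G4
Gb3 gives F4

G5 E5 E6 F#5 B5 D5 G4 F4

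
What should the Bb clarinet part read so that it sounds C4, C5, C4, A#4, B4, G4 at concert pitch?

D4 D5 D4 B#4 C#5 A4

The Bb clarinet sounds a major second below written, so the written part must be a major second above concert — transpose each note up.
C4 becomes D4
C5 becomes D5
C4 becomes D4
A#4 becomes B#4
B4 becomes C#5
G4 becomes A4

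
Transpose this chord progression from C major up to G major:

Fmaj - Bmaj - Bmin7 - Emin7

Cmaj F#maj F#min7 Bmin7

C major up to G major is a perfect fifth; each chord root moves by that interval while the quality stays the same.
Fmaj: root F up a perfect fifth → C, giving Cmaj.
Bmaj: root B up a perfect fifth → F#, giving F#maj.
Bmin7: root B up a perfect fifth → F#, giving F#min7.
Emin7: root E up a perfect fifth → B, giving Bmin7.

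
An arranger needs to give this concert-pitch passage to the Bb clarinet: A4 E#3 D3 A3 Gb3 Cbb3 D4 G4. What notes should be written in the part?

Written C4 sounds as Bb3 on the Bb clarinet, so concert pitches are written a major second up.
A4 gives B4
E#3 gives F##3
D3 gives E3
A3 gives B3
Gb3 gives Ab3
Cbb3 gives Dbb3
D4 gives E4
G4 gives A4

B4 F##3 E3 B3 Ab3 Dbb3 E4 A4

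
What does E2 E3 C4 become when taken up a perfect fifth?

E2 up a perfect fifth is B2.
A perfect fifth up from E3 gives B3.
A perfect fifth up from C4 gives G4.

B2 B3 G4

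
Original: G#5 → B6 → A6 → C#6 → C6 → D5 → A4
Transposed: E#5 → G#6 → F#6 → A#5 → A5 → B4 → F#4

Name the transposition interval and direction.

down a minor third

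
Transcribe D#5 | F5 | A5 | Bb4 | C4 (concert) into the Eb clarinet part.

Written C4 sounds as Eb4 on the Eb clarinet, so concert pitches are written a minor third down.
D#5 gives B#4
F5 gives D5
A5 gives F#5
Bb4 gives G4
C4 gives A3

B#4 D5 F#5 G4 A3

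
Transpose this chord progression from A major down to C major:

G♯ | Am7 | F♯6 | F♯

B Cm7 A6 A

A major down to C major is a major sixth; each chord root moves by that interval while the quality stays the same.
G♯: root G♯ down a major sixth → B, giving B.
Am7: root A down a major sixth → C, giving Cm7.
F♯6: root F♯ down a major sixth → A, giving A6.
F♯: root F♯ down a major sixth → A, giving A.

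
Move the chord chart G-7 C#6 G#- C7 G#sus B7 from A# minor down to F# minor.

Eb-7 A6 E- Ab7 Esus G7

A# minor down to F# minor is a major third; each chord root moves by that interval while the quality stays the same.
G-7: root G down a major third → Eb, giving Eb-7.
C#6: root C# down a major third → A, giving A6.
G#-: root G# down a major third → E, giving E-.
C7: root C down a major third → Ab, giving Ab7.
G#sus: root G# down a major third → E, giving Esus.
B7: root B down a major third → G, giving G7.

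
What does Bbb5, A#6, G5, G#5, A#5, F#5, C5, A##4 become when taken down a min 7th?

Bbb5 -> Cb5
A#6 -> B#5
G5 -> A4
G#5 -> A#4
A#5 -> B#4
F#5 -> G#4
C5 -> D4
A##4 -> B##3

Cb5 B#5 A4 A#4 B#4 G#4 D4 B##3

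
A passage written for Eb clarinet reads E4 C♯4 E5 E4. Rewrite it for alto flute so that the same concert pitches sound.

First find concert pitch: the Eb clarinet sounds a minor third above written, so E4 C♯4 E5 E4 sounds G4 E4 G5 G4.
Then write for alto flute: it sounds a perfect fourth below written, so the part must be a perfect fourth above concert.
G4 → C5
E4 → A4
G5 → C6
G4 → C5

C5 A4 C6 C5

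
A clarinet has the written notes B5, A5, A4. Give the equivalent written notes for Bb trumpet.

First find concert pitch: the A clarinet sounds a minor third below written, so B5 A5 A4 sounds G#5 F#5 F#4.
Then write for Bb trumpet: it sounds a major second below written, so the part must be a major second above concert.
G#5 → A#5
F#5 → G#5
F#4 → G#4

A#5 G#5 G#4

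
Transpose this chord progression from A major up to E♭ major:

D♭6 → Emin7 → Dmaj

A major up to E♭ major is a diminished fifth; each chord root moves by that interval while the quality stays the same.
D♭6: root D♭ up a diminished fifth → Abb, giving Abb6.
Emin7: root E up a diminished fifth → Bb, giving Bbmin7.
Dmaj: root D up a diminished fifth → Ab, giving Abmaj.

Abb6 Bbmin7 Abmaj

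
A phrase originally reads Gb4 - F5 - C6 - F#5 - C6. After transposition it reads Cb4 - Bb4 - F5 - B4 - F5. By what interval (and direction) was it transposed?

down a perfect fifth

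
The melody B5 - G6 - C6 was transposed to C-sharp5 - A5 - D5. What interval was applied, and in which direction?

From B5 to C#5 is 7 letter names — a seventh of some quality.
C#5 to B5 is 10 semitones, which makes it a minor seventh; the second version is lower, so the direction is down.
Checking another pair — C6 → D5 — gives the same interval.

down a minor seventh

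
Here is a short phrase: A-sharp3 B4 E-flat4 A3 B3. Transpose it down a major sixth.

C#3 D4 Gb3 C3 D3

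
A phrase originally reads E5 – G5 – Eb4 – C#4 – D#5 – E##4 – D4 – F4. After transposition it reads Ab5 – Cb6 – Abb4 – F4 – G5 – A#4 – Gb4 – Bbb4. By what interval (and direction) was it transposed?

Take the first pair: E5 → Ab5. E to A spans 4 letter names, so the interval is some kind of fourth.
E5 to Ab5 is 4 semitones, which makes it a diminished fourth; the second version is higher, so the direction is up.
Checking another pair — F4 → Bbb4 — gives the same interval.

up a diminished fourth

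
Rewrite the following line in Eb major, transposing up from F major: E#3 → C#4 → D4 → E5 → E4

D#4 B4 C5 D6 D5

From F up to Eb is a minor seventh; apply that to each pitch.
E#3 to D#4
C#4 to B4
D4 to C5
E5 to D6
E4 to D5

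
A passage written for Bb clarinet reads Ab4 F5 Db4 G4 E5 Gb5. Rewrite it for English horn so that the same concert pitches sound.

Db5 Bb5 Gb4 C5 A5 Cb6

First find concert pitch: the Bb clarinet sounds a major second below written, so Ab4 F5 Db4 G4 E5 Gb5 sounds Gb4 Eb5 Cb4 F4 D5 Fb5.
Then write for English horn: it sounds a perfect fifth below written, so the part must be a perfect fifth above concert.
Gb4 → Db5
Eb5 → Bb5
Cb4 → Gb4
F4 → C5
D5 → A5
Fb5 → Cb6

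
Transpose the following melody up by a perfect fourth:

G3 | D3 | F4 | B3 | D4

G3 to C4
D3 to G3
F4 to Bb4
B3 to E4
D4 to G4

C4 G3 Bb4 E4 G4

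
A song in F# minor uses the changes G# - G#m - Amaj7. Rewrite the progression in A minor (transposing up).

F# minor up to A minor is a minor third; each chord root moves by that interval while the quality stays the same.
G#: root G# up a minor third → B, giving B.
G#m: root G# up a minor third → B, giving Bm.
Amaj7: root A up a minor third → C, giving Cmaj7.

B Bm Cmaj7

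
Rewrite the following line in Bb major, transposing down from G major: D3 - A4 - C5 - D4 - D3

F2 C4 Eb4 F3 F2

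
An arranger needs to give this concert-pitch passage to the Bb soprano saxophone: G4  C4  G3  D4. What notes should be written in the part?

A4 D4 A3 E4

The Bb soprano saxophone sounds a major second below written, so the written part must be a major second above concert — transpose each note up.
G4 -> A4
C4 -> D4
G3 -> A3
D4 -> E4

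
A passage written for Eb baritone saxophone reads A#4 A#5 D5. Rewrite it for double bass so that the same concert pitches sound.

C#4 C#5 F4

First find concert pitch: the Eb baritone saxophone sounds a major thirteenth below written, so A#4 A#5 D5 sounds C#3 C#4 F3.
Then write for double bass: it sounds a perfect octave below written, so the part must be a perfect octave above concert.
C#3 → C#4
C#4 → C#5
F3 → F4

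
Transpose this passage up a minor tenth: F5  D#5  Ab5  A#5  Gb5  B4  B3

F5: a tenth up reaches A, and 15 semitones makes it Ab6.
D#5 up a minor tenth is F#6.
Ab5: a tenth up reaches C, and 15 semitones makes it Cb7.
A#5: a tenth up reaches C, and 15 semitones makes it C#7.
Gb5 up a minor tenth is Bbb6.
A minor tenth up from B4 gives D6.
A minor tenth up from B3 gives D5.

Ab6 F#6 Cb7 C#7 Bbb6 D6 D5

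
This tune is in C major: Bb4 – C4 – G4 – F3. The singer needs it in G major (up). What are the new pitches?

C major to G major up is a perfect fifth, so every note moves up by that interval.
Bb4 gives F5
C4 gives G4
G4 gives D5
F3 gives C4

F5 G4 D5 C4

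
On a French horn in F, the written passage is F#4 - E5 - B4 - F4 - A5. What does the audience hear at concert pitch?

B3 A4 E4 Bb3 D5

Written C4 on the French horn in F sounds as F3, a perfect fifth lower; apply that shift to every note.
F#4 → B3
E5 → A4
B4 → E4
F4 → Bb3
A5 → D5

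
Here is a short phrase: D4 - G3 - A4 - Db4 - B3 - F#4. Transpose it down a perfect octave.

D4 down a perfect octave is D3.
A perfect octave down from G3 gives G2.
A perfect octave down from A4 gives A3.
Db4 down a perfect octave is Db3.
B3: an octave down reaches B, and 12 semitones makes it B2.
F#4 down a perfect octave is F#3.

D3 G2 A3 Db3 B2 F#3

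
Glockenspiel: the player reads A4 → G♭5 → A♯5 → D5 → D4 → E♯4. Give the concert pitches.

The glockenspiel sounds a perfect fifteenth above written, so transpose each written note up a perfect fifteenth.
A4 -> A6
Gb5 -> Gb7
A#5 -> A#7
D5 -> D7
D4 -> D6
E#4 -> E#6

A6 Gb7 A#7 D7 D6 E#6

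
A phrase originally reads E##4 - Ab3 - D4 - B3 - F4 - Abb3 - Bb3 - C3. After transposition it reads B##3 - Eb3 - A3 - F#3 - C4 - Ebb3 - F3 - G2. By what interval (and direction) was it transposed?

down a perfect fourth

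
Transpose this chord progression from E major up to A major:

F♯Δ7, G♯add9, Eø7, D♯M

BΔ7 C#add9 Aø7 G#M

E major up to A major is a perfect fourth; each chord root moves by that interval while the quality stays the same.
F♯Δ7: root F♯ up a perfect fourth → B, giving BΔ7.
G♯add9: root G♯ up a perfect fourth → C#, giving C#add9.
Eø7: root E up a perfect fourth → A, giving Aø7.
D♯M: root D♯ up a perfect fourth → G#, giving G#M.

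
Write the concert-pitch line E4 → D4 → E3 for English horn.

B4 A4 B3

The English horn sounds a perfect fifth below written, so the written part must be a perfect fifth above concert — transpose each note up.
E4 -> B4
D4 -> A4
E3 -> B3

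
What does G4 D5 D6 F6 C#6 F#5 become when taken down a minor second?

F#4 C#5 C#6 E6 B#5 E#5

G4 gives F#4
D5 gives C#5
D6 gives C#6
F6 gives E6
C#6 gives B#5
F#5 gives E#5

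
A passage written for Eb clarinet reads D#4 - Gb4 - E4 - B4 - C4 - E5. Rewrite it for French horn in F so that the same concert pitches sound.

First find concert pitch: the Eb clarinet sounds a minor third above written, so D#4 Gb4 E4 B4 C4 E5 sounds F#4 Bbb4 G4 D5 Eb4 G5.
Then write for French horn in F: it sounds a perfect fifth below written, so the part must be a perfect fifth above concert.
F#4 → C#5
Bbb4 → Fb5
G4 → D5
D5 → A5
Eb4 → Bb4
G5 → D6

C#5 Fb5 D5 A5 Bb4 D6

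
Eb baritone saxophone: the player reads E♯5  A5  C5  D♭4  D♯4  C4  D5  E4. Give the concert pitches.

G#3 C4 Eb3 Fb2 F#2 Eb2 F3 G2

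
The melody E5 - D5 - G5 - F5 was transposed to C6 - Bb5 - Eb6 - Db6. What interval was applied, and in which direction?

up a minor sixth

From E5 to C6 is 6 letter names — a sixth of some quality.
E5 to C6 is 8 semitones, which makes it a minor sixth; the second version is higher, so the direction is up.
Checking another pair — F5 → Db6 — gives the same interval.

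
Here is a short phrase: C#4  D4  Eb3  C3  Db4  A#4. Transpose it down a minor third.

C#4: a third down reaches A, and 3 semitones makes it A#3.
A minor third down from D4 gives B3.
Eb3: a third down reaches C, and 3 semitones makes it C3.
C3: a third down reaches A, and 3 semitones makes it A2.
Db4 down a minor third is Bb3.
A#4 down a minor third is F##4.

A#3 B3 C3 A2 Bb3 F##4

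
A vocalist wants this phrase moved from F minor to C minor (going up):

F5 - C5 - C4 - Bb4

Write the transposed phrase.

C6 G5 G4 F5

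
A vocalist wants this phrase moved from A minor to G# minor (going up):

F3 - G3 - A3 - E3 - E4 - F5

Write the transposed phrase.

A minor to G# minor up is a major seventh, so every note moves up by that interval.
F3 → E4
G3 → F#4
A3 → G#4
E3 → D#4
E4 → D#5
F5 → E6

E4 F#4 G#4 D#4 D#5 E6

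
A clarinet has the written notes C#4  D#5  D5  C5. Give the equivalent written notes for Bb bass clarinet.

First find concert pitch: the A clarinet sounds a minor third below written, so C#4 D#5 D5 C5 sounds A#3 B#4 B4 A4.
Then write for Bb bass clarinet: it sounds a major ninth below written, so the part must be a major ninth above concert.
A#3 → B#4
B#4 → C##6
B4 → C#6
A4 → B5

B#4 C##6 C#6 B5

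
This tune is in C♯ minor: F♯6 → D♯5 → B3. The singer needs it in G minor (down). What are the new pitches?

C♯ minor to G minor down is an augmented fourth, so every note moves down by that interval.
F#6 becomes C6
D#5 becomes A4
B3 becomes F3

C6 A4 F3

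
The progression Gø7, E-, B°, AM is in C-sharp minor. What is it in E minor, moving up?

Bbø7 G- D° CM

C-sharp minor up to E minor is a minor third; each chord root moves by that interval while the quality stays the same.
Gø7: root G up a minor third → Bb, giving Bbø7.
E-: root E up a minor third → G, giving G-.
B°: root B up a minor third → D, giving D°.
AM: root A up a minor third → C, giving CM.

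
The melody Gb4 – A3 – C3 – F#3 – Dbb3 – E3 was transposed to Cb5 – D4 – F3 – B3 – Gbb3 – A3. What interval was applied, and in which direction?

Take the first pair: Gb4 → Cb5. G to C spans 4 letter names, so the interval is some kind of fourth.
Gb4 to Cb5 is 5 semitones, which makes it a perfect fourth; the second version is higher, so the direction is up.
Checking another pair — E3 → A3 — gives the same interval.

up a perfect fourth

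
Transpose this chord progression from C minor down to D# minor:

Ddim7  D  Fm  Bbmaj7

C minor down to D# minor is a diminished seventh; each chord root moves by that interval while the quality stays the same.
Ddim7: root D down a diminished seventh → E#, giving E#dim7.
D: root D down a diminished seventh → E#, giving E#.
Fm: root F down a diminished seventh → G#, giving G#m.
Bbmaj7: root Bb down a diminished seventh → C#, giving C#maj7.

E#dim7 E# G#m C#maj7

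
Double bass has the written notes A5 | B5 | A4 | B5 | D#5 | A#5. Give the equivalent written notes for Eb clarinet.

F#4 G#4 F#3 G#4 B#3 F##4

First find concert pitch: the double bass sounds a perfect octave below written, so A5 B5 A4 B5 D#5 A#5 sounds A4 B4 A3 B4 D#4 A#4.
Then write for Eb clarinet: it sounds a minor third above written, so the part must be a minor third below concert.
A4 → F#4
B4 → G#4
A3 → F#3
B4 → G#4
D#4 → B#3
A#4 → F##4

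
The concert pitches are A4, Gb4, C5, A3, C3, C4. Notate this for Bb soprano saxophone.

Written C4 sounds as Bb3 on the Bb soprano saxophone, so concert pitches are written a major second up.
A4 gives B4
Gb4 gives Ab4
C5 gives D5
A3 gives B3
C3 gives D3
C4 gives D4

B4 Ab4 D5 B3 D3 D4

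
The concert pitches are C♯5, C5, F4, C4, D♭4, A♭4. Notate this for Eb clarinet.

A#4 A4 D4 A3 Bb3 F4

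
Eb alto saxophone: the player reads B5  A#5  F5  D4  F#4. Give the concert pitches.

The Eb alto saxophone sounds a major sixth below written, so transpose each written note down a major sixth.
B5 gives D5
A#5 gives C#5
F5 gives Ab4
D4 gives F3
F#4 gives A3

D5 C#5 Ab4 F3 A3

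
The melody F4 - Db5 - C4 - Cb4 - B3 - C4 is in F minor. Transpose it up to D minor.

From F up to D is a major sixth; apply that to each pitch.
F4 → D5
Db5 → Bb5
C4 → A4
Cb4 → Ab4
B3 → G#4
C4 → A4

D5 Bb5 A4 Ab4 G#4 A4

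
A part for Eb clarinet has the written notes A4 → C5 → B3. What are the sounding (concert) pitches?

C5 Eb5 D4

Written C4 on the Eb clarinet sounds as Eb4, a minor third higher; apply that shift to every note.
A4 -> C5
C5 -> Eb5
B3 -> D4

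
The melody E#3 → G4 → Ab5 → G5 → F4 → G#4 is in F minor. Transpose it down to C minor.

B#2 D4 Eb5 D5 C4 D#4

F minor to C minor down is a perfect fourth, so every note moves down by that interval.
E#3 to B#2
G4 to D4
Ab5 to Eb5
G5 to D5
F4 to C4
G#4 to D#4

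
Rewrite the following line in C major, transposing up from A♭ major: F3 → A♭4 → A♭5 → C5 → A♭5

A3 C5 C6 E5 C6

A♭ major to C major up is a major third, so every note moves up by that interval.
F3 becomes A3
Ab4 becomes C5
Ab5 becomes C6
C5 becomes E5
Ab5 becomes C6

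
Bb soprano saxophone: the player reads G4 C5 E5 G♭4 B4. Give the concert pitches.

F4 Bb4 D5 Fb4 A4

The Bb soprano saxophone sounds a major second below written, so transpose each written note down a major second.
G4 -> F4
C5 -> Bb4
E5 -> D5
Gb4 -> Fb4
B4 -> A4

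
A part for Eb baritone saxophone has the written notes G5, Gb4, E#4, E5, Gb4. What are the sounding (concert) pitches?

Bb3 Bbb2 G#2 G3 Bbb2

Written C4 on the Eb baritone saxophone sounds as Eb2, a major thirteenth lower; apply that shift to every note.
G5 -> Bb3
Gb4 -> Bbb2
E#4 -> G#2
E5 -> G3
Gb4 -> Bbb2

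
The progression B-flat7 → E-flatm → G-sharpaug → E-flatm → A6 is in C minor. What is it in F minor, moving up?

C minor up to F minor is a perfect fourth; each chord root moves by that interval while the quality stays the same.
B-flat7: root B-flat up a perfect fourth → Eb, giving Eb7.
E-flatm: root E-flat up a perfect fourth → Ab, giving Abm.
G-sharpaug: root G-sharp up a perfect fourth → C#, giving C#aug.
E-flatm: root E-flat up a perfect fourth → Ab, giving Abm.
A6: root A up a perfect fourth → D, giving D6.

Eb7 Abm C#aug Abm D6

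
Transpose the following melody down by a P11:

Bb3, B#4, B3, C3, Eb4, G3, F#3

Bb3: an eleventh down reaches F, and 17 semitones makes it F2.
B#4 down a perfect eleventh is F##3.
B3 down a perfect eleventh is F#2.
A perfect eleventh down from C3 gives G1.
Eb4 down a perfect eleventh is Bb2.
A perfect eleventh down from G3 gives D2.
A perfect eleventh down from F#3 gives C#2.

F2 F##3 F#2 G1 Bb2 D2 C#2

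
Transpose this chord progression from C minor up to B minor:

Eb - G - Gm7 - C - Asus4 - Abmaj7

D F# F#m7 B G#sus4 Gmaj7

C minor up to B minor is a major seventh; each chord root moves by that interval while the quality stays the same.
Eb: root Eb up a major seventh → D, giving D.
G: root G up a major seventh → F#, giving F#.
Gm7: root G up a major seventh → F#, giving F#m7.
C: root C up a major seventh → B, giving B.
Asus4: root A up a major seventh → G#, giving G#sus4.
Abmaj7: root Ab up a major seventh → G, giving Gmaj7.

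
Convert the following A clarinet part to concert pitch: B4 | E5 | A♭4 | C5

G#4 C#5 F4 A4

The A clarinet sounds a minor third below written, so transpose each written note down a minor third.
B4 → G#4
E5 → C#5
Ab4 → F4
C5 → A4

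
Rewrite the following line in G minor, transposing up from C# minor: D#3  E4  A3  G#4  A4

A3 Bb4 Eb4 D5 Eb5

C# minor to G minor up is a diminished fifth, so every note moves up by that interval.
D#3 -> A3
E4 -> Bb4
A3 -> Eb4
G#4 -> D5
A4 -> Eb5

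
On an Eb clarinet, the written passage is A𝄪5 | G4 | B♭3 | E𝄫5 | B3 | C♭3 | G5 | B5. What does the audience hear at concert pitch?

C##6 Bb4 Db4 Gbb5 D4 Ebb3 Bb5 D6

Written C4 on the Eb clarinet sounds as Eb4, a minor third higher; apply that shift to every note.
A##5 to C##6
G4 to Bb4
Bb3 to Db4
Ebb5 to Gbb5
B3 to D4
Cb3 to Ebb3
G5 to Bb5
B5 to D6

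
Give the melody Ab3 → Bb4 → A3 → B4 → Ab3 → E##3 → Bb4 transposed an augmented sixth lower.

Cbb3 Dbb4 Cb3 Db4 Cbb3 G#2 Dbb4

Ab3 gives Cbb3
Bb4 gives Dbb4
A3 gives Cb3
B4 gives Db4
Ab3 gives Cbb3
E##3 gives G#2
Bb4 gives Dbb4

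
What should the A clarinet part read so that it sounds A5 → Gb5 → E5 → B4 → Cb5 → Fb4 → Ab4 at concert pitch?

C6 Bbb5 G5 D5 Ebb5 Abb4 Cb5

Written C4 sounds as A3 on the A clarinet, so concert pitches are written a minor third up.
A5 to C6
Gb5 to Bbb5
E5 to G5
B4 to D5
Cb5 to Ebb5
Fb4 to Abb4
Ab4 to Cb5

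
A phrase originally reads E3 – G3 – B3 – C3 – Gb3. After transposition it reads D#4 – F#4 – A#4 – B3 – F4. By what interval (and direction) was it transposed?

up a major seventh

From E3 to D#4 is 7 letter names — a seventh of some quality.
E3 to D#4 is 11 semitones, which makes it a major seventh; the second version is higher, so the direction is up.
Checking another pair — Gb3 → F4 — gives the same interval.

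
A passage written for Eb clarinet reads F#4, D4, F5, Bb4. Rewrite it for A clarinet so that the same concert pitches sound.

C5 Ab4 Cb6 Fb5

First find concert pitch: the Eb clarinet sounds a minor third above written, so F#4 D4 F5 Bb4 sounds A4 F4 Ab5 Db5.
Then write for A clarinet: it sounds a minor third below written, so the part must be a minor third above concert.
A4 → C5
F4 → Ab4
Ab5 → Cb6
Db5 → Fb5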